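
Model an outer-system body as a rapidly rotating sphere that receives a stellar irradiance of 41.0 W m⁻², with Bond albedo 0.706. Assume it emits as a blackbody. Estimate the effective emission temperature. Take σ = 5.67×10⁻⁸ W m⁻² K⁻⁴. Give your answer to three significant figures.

Absorbed flux (global mean): S(1−α)/4 = 41.00·0.294/4 = 3.014 W m⁻².
In equilibrium σT⁴ equals this, so T = 85.38 K.

85.4 K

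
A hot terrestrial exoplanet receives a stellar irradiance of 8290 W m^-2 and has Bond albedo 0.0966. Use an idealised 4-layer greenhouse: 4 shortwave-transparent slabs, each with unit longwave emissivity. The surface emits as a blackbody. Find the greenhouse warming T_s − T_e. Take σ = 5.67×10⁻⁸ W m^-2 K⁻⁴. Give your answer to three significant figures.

211 K

OLR = S(1−α)/4 = 1872 W m^-2; the top layer radiates at T_e = 426.3 K.
T_s = (N+1)^(1/4)·T_e = 637.4 K.
So the greenhouse effect raises the surface by 637.4 − 426.3 = 211.2 K.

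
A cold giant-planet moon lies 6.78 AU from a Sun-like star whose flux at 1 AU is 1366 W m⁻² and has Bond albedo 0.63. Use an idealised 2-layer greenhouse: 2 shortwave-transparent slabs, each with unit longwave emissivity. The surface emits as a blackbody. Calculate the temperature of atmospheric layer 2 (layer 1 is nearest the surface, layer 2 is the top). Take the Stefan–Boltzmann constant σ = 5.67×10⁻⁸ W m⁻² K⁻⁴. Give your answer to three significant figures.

83.4 K

Flux at the orbit: S = 1366/(6.78)² = 29.72 W m⁻².
Top-of-atmosphere balance: σT_e⁴ = S(1−α)/4 = 2.749 W m⁻² → T_e = 83.44 K.
The net upward flux σT_e⁴ is constant between every pair of levels, so T_k⁴ = (N+1−k)T_e⁴.
T_2 = (1)^(1/4)·83.44 = 83.44 K.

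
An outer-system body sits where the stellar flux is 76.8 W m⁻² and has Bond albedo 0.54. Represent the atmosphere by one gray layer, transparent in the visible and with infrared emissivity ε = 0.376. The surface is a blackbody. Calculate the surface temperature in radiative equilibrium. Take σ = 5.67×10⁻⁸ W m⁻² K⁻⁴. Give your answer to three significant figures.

118 kelvin

Effective emission temperature (TOA balance): σT_e⁴ = S(1−α)/4 = 8.832 W m⁻² → T_e = 111.7 K.
For a single slab of emissivity ε, T_s⁴ = 2T_e⁴/(2−ε); thus T_s = 111.7·(1.232)^(1/4) = 117.7 K.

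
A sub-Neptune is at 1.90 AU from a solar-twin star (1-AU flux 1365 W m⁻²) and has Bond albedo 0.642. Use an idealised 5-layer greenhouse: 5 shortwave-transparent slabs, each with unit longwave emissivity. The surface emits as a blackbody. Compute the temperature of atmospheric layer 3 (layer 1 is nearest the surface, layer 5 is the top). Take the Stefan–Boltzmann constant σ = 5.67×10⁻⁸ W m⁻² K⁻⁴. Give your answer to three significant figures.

206 kelvin

Flux at the orbit: S = 1365/(1.90)² = 378.1 W m⁻².
Top-of-atmosphere balance: σT_e⁴ = S(1−α)/4 = 33.84 W m⁻² → T_e = 156.3 K.
The net upward flux σT_e⁴ is constant between every pair of levels, so T_k⁴ = (N+1−k)T_e⁴.
T_3 = (3)^(1/4)·156.3 = 205.7 K.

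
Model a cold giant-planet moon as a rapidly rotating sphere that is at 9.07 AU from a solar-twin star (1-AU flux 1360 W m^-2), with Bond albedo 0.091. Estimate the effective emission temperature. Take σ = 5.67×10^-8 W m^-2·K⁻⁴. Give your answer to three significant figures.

90.2 kelvin

Flux at the orbit: S = 1360/(9.07)² = 16.53 W m^-2.
Absorbed flux (global mean): S(1−α)/4 = 16.53·0.909/4 = 3.757 W m^-2.
Balancing against σT⁴: T = (3.757/5.67×10⁻⁸)^(1/4) = 90.22 K.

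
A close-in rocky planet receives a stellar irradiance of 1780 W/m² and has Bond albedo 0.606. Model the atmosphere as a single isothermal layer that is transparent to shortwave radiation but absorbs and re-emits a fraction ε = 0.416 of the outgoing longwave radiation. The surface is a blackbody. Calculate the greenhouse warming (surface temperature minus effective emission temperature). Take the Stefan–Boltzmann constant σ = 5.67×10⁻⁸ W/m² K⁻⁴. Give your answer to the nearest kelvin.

14 K

The planet radiates to space at T_e = [S(1−α)/(4σ)]^(1/4) = 235.8 K.
For a single slab of emissivity ε, T_s⁴ = 2T_e⁴/(2−ε); thus T_s = 235.8·(1.263)^(1/4) = 250.0 K.
T_s − T_e = 250.0 − 235.8 = 14.16 K.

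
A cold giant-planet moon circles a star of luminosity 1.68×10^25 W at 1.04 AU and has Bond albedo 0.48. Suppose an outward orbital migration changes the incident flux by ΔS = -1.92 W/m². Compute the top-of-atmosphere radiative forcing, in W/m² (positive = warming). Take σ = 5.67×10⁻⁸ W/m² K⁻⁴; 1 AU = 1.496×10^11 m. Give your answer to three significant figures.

Orbital distance: d = 1.04 AU = 1.556×10^11 m.
Spreading L over a sphere of radius d: S = 1.68×10^25/(4π·1.56×10^11²) = 55.23 W/m².
TOA radiative forcing: ΔF = (1−α)ΔS/4 = 0.52·(-1.92)/4 = -0.2496 W/m².

-0.250 W/m²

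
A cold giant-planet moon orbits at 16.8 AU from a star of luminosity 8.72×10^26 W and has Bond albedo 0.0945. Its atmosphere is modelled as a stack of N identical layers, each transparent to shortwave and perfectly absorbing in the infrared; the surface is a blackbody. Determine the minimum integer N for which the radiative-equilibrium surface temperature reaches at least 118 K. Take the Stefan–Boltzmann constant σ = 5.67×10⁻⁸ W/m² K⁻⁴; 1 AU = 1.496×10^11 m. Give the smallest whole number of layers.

d = 16.8 × 1.496×10^11 m = 2.513×10^12 m.
Spreading L over a sphere of radius d: S = 8.72×10^26/(4π·2.51×10^12²) = 10.99 W/m².
OLR = S(1−α)/4 = 2.487 W/m²; the top layer radiates at T_e = 81.38 K.
T_s = (N+1)^(1/4)·T_e ≥ 118 K requires N+1 ≥ (T_s/T_e)⁴ = (118/81.38)⁴ = 4.420.
So N ≥ 3.420; the smallest integer is N = 4.

4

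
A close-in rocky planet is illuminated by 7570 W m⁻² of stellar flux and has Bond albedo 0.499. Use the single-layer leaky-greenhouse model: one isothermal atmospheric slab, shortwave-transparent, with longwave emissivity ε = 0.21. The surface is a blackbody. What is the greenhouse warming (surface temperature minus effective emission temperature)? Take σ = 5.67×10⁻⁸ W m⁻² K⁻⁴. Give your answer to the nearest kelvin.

Effective emission temperature (TOA balance): σT_e⁴ = S(1−α)/4 = 948.1 W m⁻² → T_e = 359.6 K.
The surface balance (absorbed SW + ε·downward IR = σT_s⁴) with T_a⁴ = T_s⁴/2 reduces to T_s = T_e·[2/(2−ε)]^¼ = 369.7 K.
T_s − T_e = 369.7 − 359.6 = 10.11 K.

10 kelvin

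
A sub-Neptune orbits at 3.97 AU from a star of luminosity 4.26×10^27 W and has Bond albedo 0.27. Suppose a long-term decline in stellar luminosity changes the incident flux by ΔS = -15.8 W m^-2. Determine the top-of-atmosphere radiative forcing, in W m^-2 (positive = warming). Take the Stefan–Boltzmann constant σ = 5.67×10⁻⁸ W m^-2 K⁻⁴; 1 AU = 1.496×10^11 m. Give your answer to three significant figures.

Orbital distance: d = 3.97 AU = 5.939×10^11 m.
Spreading L over a sphere of radius d: S = 4.26×10^27/(4π·5.94×10^11²) = 961.1 W m^-2.
Only a fraction (1−α) is absorbed and it's spread over 4πR², so ΔF = (1−α)ΔS/4 = -2.884 W m^-2.

-2.88 W m^-2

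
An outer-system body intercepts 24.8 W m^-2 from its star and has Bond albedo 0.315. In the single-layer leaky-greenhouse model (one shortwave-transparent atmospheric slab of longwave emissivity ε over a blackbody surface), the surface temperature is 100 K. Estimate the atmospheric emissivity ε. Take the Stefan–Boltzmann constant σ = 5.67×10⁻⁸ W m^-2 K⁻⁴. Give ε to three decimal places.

TOA balance gives T_e = 93.03 K.
T_s⁴ = T_e⁴·2/(2−ε) → ε = 2 − 2(T_e/T_s)⁴ = 2 − 2·(93.03/100)⁴ = 0.5019.

0.502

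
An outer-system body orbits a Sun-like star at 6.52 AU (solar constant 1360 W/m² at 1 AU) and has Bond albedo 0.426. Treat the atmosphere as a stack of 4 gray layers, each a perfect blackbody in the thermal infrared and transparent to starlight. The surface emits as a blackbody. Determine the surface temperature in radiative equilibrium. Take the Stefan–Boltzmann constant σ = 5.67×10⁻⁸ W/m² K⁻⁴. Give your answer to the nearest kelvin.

By the inverse-square law, S = 1360/6.52² = 31.99 W/m².
OLR = S(1−α)/4 = 4.591 W/m²; the top layer radiates at T_e = 94.86 K.
Layer-by-layer balance gives σT_s⁴ = (N+1)σT_e⁴, so T_s = 5^¼·94.86 = 141.8 K.

142 K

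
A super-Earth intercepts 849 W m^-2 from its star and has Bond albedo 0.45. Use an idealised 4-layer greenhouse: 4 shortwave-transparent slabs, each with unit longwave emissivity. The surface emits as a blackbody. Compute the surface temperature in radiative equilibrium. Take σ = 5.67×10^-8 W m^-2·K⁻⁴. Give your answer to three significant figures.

Top-of-atmosphere balance: σT_e⁴ = S(1−α)/4 = 116.7 W m^-2 → T_e = 213.0 K.
For an N-layer opaque stack, T_s⁴ = (N+1)T_e⁴, hence T_s = (5)^(1/4)×213.0 K = 318.5 K.

319 K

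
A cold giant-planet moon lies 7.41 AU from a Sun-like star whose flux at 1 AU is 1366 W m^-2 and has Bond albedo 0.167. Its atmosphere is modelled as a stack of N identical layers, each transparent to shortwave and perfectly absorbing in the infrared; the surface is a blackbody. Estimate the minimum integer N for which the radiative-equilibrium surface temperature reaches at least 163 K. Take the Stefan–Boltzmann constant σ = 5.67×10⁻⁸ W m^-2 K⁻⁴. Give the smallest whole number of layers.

By the inverse-square law, S = 1366/7.41² = 24.88 W m^-2.
The effective emission temperature is T_e = [S(1−α)/(4σ)]^¼ = 97.77 K.
Need (N+1)T_e⁴ ≥ T_s⁴, i.e. N+1 ≥ (163/97.77)⁴ = 7.726.
Rounding up, N = 7.

7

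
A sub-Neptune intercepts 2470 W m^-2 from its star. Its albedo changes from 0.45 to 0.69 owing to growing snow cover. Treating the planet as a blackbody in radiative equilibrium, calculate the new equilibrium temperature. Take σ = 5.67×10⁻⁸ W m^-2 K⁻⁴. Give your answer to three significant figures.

With the new albedo, S(1−α₂)/4 = 191.4 W m^-2, so T₂ = 241.0 K.

241 kelvin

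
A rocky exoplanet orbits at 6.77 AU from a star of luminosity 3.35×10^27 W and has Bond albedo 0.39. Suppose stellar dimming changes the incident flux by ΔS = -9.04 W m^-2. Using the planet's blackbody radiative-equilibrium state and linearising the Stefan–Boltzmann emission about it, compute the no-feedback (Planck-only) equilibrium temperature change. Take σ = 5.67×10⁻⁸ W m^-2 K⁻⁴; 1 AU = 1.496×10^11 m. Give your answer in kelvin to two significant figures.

-1.4 K

d = 6.77 × 1.496×10^11 m = 1.013×10^12 m.
S = L/(4πd²) = 259.9 W m^-2.
Unperturbed T_e = [259.9·(1−0.39)/(4σ)]^¼ = 162.6 K.
TOA radiative forcing: ΔF = (1−α)ΔS/4 = 0.61·(-9.04)/4 = -1.379 W m^-2.
Linearising σT⁴ gives d(σT⁴)/dT = 4σT_e³ = 0.9750 W m^-2 per K.
So ΔT₀ = -1.379/0.9750 = -1.41 K.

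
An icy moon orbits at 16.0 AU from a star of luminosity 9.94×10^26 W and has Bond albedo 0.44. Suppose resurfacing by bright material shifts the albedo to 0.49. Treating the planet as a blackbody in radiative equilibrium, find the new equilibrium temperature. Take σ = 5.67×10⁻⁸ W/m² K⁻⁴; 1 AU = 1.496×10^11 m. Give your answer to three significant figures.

Orbital distance: d = 16.0 AU = 2.394×10^12 m.
Flux at the orbit: S = L/(4πd²) = 9.94×10^26/(4π·(2.39×10^12)²) = 13.81 W/m².
With the new albedo, S(1−α₂)/4 = 1.760 W/m², so T₂ = 74.64 K.

74.6 K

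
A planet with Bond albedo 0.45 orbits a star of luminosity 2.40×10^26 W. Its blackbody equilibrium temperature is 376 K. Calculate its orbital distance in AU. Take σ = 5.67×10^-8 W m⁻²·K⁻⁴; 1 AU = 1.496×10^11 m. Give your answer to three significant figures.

0.322 AU

Energy balance gives S = 4σT⁴/(1−α) = 8242 W m⁻².
Then d = [L/(4πS)]^(1/2) = 4.814×10^10 m, i.e. 0.3218 AU.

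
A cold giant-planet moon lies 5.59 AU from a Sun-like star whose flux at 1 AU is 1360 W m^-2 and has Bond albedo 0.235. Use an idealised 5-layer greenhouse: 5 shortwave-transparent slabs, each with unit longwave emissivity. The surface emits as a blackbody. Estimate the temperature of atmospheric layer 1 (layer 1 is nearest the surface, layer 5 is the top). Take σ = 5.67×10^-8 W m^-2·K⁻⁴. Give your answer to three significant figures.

165 K

By the inverse-square law, S = 1360/5.59² = 43.52 W m^-2.
The effective emission temperature is T_e = [S(1−α)/(4σ)]^¼ = 110.1 K.
Each opaque layer satisfies 2T_j⁴ = T_{j−1}⁴ + T_{j+1}⁴, giving T_k⁴ = (N+1−k)T_e⁴.
With k = 1: T_1 = (5+1−1)^¼·110.1 K = 164.6 K.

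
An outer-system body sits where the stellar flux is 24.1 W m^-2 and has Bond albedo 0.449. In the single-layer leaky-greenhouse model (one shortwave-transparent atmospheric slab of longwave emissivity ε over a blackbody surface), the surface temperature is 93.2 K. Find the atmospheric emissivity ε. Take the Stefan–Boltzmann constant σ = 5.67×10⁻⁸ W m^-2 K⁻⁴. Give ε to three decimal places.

0.448

First, T_e = [24.10·(1−0.449)/(4σ)]^(1/4) = 87.47 K.
Inverting T_s⁴ = 2T_e⁴/(2−ε): (T_e/T_s)⁴ = 0.7760, so ε = 2(1 − 0.7760) = 0.4480.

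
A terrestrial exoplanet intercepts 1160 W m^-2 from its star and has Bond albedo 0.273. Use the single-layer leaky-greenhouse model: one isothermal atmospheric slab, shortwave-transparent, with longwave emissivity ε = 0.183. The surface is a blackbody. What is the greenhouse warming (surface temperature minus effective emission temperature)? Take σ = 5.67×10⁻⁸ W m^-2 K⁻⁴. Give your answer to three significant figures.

6.00 K

The planet radiates to space at T_e = [S(1−α)/(4σ)]^(1/4) = 246.9 K.
For a single slab of emissivity ε, T_s⁴ = 2T_e⁴/(2−ε); thus T_s = 246.9·(1.101)^(1/4) = 252.9 K.
Greenhouse warming: T_s − T_e = 5.996 K.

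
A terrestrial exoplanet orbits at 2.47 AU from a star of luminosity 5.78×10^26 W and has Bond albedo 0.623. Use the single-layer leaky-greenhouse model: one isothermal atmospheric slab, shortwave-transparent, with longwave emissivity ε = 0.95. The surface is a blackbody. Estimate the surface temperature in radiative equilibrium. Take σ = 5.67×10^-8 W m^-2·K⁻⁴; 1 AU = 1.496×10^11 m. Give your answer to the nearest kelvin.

181 K

d = 2.47 × 1.496×10^11 m = 3.695×10^11 m.
Spreading L over a sphere of radius d: S = 5.78×10^26/(4π·3.70×10^11²) = 336.9 W m^-2.
The planet radiates to space at T_e = [S(1−α)/(4σ)]^(1/4) = 153.8 K.
Surface balance with a leaky layer gives σT_s⁴ = σT_e⁴·2/(2−ε), so T_s = T_e·[2/(2−0.95)]^(1/4) = 180.7 K.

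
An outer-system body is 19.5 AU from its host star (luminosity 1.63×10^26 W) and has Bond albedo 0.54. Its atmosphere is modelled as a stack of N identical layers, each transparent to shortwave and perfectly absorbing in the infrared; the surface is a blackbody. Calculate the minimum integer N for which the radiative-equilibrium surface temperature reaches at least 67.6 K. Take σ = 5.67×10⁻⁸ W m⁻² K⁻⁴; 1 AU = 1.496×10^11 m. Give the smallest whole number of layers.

d = 19.5 × 1.496×10^11 m = 2.917×10^12 m.
Spreading L over a sphere of radius d: S = 1.63×10^26/(4π·2.92×10^12²) = 1.524 W m⁻².
The effective emission temperature is T_e = [S(1−α)/(4σ)]^¼ = 41.93 K.
T_s = (N+1)^(1/4)·T_e ≥ 67.6 K requires N+1 ≥ (T_s/T_e)⁴ = (67.6/41.93)⁴ = 6.755.
So N ≥ 5.755; the smallest integer is N = 6.

6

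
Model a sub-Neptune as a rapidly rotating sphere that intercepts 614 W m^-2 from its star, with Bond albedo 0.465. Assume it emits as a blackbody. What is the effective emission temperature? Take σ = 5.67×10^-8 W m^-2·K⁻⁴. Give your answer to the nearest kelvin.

The planet absorbs (1−α)S over its disc πR² and re-emits over 4πR², so the mean absorbed flux is (1−0.465)·614.0/4 = 82.12 W m^-2.
In equilibrium σT⁴ equals this, so T = 195.1 K.

195 K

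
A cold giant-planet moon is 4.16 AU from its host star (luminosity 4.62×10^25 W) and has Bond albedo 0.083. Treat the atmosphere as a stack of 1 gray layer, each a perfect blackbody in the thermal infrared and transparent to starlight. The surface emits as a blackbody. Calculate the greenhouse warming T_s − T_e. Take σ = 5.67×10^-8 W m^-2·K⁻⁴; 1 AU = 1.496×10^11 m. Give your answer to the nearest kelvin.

Orbital distance: d = 4.16 AU = 6.223×10^11 m.
Flux at the orbit: S = L/(4πd²) = 4.62×10^25/(4π·(6.22×10^11)²) = 9.493 W m^-2.
The effective emission temperature is T_e = [S(1−α)/(4σ)]^¼ = 78.71 K.
Surface: T_s = (2)^¼·T_e = 93.60 K.
So the greenhouse effect raises the surface by 93.60 − 78.71 = 14.89 K.

15 K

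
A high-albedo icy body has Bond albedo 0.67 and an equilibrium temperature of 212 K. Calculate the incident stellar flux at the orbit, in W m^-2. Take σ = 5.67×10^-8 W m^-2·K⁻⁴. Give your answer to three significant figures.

1390 W m^-2

Invert the energy balance for S: S = 4σT⁴/(1−α).
σT⁴ = 5.67×10⁻⁸·(212)⁴ = 114.5 W m^-2.
So S = 4×114.5/(1−0.67) = 1388 W m^-2.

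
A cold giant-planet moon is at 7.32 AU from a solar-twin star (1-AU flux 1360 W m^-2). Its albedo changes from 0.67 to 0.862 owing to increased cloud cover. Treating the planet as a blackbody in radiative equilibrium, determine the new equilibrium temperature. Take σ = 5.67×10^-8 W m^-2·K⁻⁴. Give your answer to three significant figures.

62.7 K

Irradiance scales as 1/d², so S = 1360 W m^-2 × (1/7.32)² = 25.38 W m^-2.
With the new albedo, S(1−α₂)/4 = 0.8757 W m^-2, so T₂ = 62.69 K.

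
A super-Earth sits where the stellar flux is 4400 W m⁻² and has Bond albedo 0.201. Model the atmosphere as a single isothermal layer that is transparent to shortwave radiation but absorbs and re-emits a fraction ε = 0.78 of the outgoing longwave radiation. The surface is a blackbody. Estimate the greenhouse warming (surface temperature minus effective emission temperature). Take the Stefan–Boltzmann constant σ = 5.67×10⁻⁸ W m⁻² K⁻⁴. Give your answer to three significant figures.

46.4 K

The planet radiates to space at T_e = [S(1−α)/(4σ)]^(1/4) = 352.8 K.
For a single slab of emissivity ε, T_s⁴ = 2T_e⁴/(2−ε); thus T_s = 352.8·(1.639)^(1/4) = 399.3 K.
Greenhouse warming: T_s − T_e = 46.41 K.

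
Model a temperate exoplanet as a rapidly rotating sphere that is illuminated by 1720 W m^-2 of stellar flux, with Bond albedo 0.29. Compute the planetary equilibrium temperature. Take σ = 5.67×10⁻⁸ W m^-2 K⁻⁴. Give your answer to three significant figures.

271 kelvin

The planet absorbs (1−α)S over its disc πR² and re-emits over 4πR², so the mean absorbed flux is (1−0.29)·1720/4 = 305.3 W m^-2.
Balancing against σT⁴: T = (305.3/5.67×10⁻⁸)^(1/4) = 270.9 K.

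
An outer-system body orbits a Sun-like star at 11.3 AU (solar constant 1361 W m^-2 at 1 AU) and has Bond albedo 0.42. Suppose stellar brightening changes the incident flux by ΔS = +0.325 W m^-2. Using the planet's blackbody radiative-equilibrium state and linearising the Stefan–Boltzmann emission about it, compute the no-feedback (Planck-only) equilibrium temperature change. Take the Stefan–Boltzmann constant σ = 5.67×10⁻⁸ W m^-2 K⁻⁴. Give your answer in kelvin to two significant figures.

0.55 K

Flux at the orbit: S = 1361/(11.3)² = 10.66 W m^-2.
Reference equilibrium: T_e = [S(1−α)/(4σ)]^(1/4) = 72.26 K.
ΔF = Δ[S(1−α)]/4 = (1−0.42)·+0.325/4 = 0.04713 W m^-2.
Planck response: λ_P = 4σT_e³ = 4·5.67×10⁻⁸·(72.26)³ = 0.08556 W m^-2/K.
Hence the no-feedback warming is ΔF/(4σT_e³) = 0.551 K.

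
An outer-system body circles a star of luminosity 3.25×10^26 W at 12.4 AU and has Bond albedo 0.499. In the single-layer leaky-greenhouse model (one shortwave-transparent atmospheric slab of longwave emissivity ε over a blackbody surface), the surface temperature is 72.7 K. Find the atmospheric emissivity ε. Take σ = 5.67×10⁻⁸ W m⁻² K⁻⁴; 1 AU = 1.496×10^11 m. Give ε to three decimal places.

d = 12.4 × 1.496×10^11 m = 1.855×10^12 m.
Spreading L over a sphere of radius d: S = 3.25×10^26/(4π·1.86×10^12²) = 7.516 W m⁻².
Effective temperature: T_e = [S(1−α)/(4σ)]^(1/4) = 63.83 K.
Since (2−ε)/2 = (T_e/T_s)⁴ = 0.5943, ε = 0.8114.

0.811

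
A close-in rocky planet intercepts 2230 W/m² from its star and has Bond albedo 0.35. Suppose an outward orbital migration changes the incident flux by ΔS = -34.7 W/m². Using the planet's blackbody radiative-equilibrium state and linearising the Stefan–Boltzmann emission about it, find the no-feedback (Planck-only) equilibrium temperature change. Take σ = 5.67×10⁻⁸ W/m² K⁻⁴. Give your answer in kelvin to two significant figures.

-1.1 K

Unperturbed T_e = [2230·(1−0.35)/(4σ)]^¼ = 282.7 K.
Only a fraction (1−α) is absorbed and it's spread over 4πR², so ΔF = (1−α)ΔS/4 = -5.639 W/m².
The Planck feedback parameter is 4σT_e³ = 5.127 W/m²/K.
ΔT₀ = ΔF/λ_P = -5.639/5.127 = -1.10 K.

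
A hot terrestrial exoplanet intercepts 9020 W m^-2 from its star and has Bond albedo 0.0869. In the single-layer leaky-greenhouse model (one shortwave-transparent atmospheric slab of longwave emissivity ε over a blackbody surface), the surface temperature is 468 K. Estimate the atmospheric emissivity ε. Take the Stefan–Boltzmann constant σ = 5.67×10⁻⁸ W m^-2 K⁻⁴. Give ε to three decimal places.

0.486

TOA balance gives T_e = 436.5 K.
T_s⁴ = T_e⁴·2/(2−ε) → ε = 2 − 2(T_e/T_s)⁴ = 2 − 2·(436.5/468)⁴ = 0.4860.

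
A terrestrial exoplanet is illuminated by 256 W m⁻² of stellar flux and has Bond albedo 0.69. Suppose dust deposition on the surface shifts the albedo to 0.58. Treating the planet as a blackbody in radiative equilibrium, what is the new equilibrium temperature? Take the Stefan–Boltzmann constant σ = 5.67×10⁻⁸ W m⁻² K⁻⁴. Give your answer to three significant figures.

148 kelvin

With the new albedo, S(1−α₂)/4 = 26.88 W m⁻², so T₂ = 147.6 K.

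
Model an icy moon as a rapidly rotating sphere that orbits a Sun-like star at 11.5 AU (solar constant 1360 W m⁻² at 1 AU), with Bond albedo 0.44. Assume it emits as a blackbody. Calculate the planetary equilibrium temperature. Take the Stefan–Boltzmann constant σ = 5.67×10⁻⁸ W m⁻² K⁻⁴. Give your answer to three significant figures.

71.0 K

Irradiance scales as 1/d², so S = 1360 W m⁻² × (1/11.5)² = 10.28 W m⁻².
Absorbed flux (global mean): S(1−α)/4 = 10.28·0.56/4 = 1.440 W m⁻².
Balancing against σT⁴: T = (1.440/5.67×10⁻⁸)^(1/4) = 70.99 K.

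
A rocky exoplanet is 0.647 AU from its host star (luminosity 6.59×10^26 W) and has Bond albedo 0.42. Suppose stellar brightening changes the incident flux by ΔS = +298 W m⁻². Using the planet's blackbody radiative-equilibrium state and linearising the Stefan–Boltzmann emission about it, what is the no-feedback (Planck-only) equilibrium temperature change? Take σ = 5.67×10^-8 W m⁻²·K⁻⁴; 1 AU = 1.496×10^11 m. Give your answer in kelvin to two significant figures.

d = 0.647 × 1.496×10^11 m = 9.679×10^10 m.
Spreading L over a sphere of radius d: S = 6.59×10^26/(4π·9.68×10^10²) = 5598 W m⁻².
Reference equilibrium: T_e = [S(1−α)/(4σ)]^(1/4) = 345.9 K.
Only a fraction (1−α) is absorbed and it's spread over 4πR², so ΔF = (1−α)ΔS/4 = 43.21 W m⁻².
The Planck feedback parameter is 4σT_e³ = 9.386 W m⁻²/K.
Hence the no-feedback warming is ΔF/(4σT_e³) = 4.60 K.

4.6 kelvin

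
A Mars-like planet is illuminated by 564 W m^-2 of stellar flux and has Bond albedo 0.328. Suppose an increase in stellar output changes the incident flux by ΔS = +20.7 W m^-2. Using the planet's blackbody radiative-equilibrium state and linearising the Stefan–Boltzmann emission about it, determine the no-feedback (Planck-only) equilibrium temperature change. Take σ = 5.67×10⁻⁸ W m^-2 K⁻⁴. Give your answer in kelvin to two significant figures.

1.9 K

Unperturbed T_e = [564.0·(1−0.328)/(4σ)]^¼ = 202.2 K.
ΔF = Δ[S(1−α)]/4 = (1−0.328)·+20.7/4 = 3.478 W m^-2.
Planck response: λ_P = 4σT_e³ = 4·5.67×10⁻⁸·(202.2)³ = 1.875 W m^-2/K.
Hence the no-feedback warming is ΔF/(4σT_e³) = 1.86 K.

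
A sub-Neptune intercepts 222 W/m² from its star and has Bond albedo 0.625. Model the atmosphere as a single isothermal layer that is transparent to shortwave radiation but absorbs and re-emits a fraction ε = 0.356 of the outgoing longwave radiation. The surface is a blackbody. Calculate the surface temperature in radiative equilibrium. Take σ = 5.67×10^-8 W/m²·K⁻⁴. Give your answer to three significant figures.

145 K

The planet radiates to space at T_e = [S(1−α)/(4σ)]^(1/4) = 138.4 K.
The surface balance (absorbed SW + ε·downward IR = σT_s⁴) with T_a⁴ = T_s⁴/2 reduces to T_s = T_e·[2/(2−ε)]^¼ = 145.4 K.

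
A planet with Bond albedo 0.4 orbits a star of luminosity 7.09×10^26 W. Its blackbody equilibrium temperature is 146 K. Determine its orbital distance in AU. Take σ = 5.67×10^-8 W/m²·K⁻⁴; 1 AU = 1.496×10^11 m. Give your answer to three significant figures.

The flux needed for this T is 4σT⁴/(1−0.4) = 171.8 W/m².
S = L/(4πd²) → d = √(L/4πS) = √(7.09×10^26/(4π·171.8)) = 5.731×10^11 m = 3.831 AU.

3.83 AU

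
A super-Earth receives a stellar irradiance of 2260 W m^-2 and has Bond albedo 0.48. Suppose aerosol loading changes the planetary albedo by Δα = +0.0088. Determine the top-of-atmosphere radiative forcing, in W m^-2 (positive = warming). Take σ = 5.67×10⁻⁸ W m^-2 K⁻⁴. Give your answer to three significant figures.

-4.97 W m^-2

TOA radiative forcing: ΔF = −S·Δα/4 = −2260·(+0.0088)/4 = -4.972 W m^-2.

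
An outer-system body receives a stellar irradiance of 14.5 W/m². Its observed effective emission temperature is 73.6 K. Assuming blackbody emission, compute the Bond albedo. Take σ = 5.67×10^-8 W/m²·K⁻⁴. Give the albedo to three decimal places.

Rearranging the radiative balance, α = 1 − 4σT⁴/S.
σT⁴ = 1.664 W/m², so 4σT⁴ = 6.655 W/m².
1−α = 6.655/14.50 = 0.4590, so α = 0.5410.

0.541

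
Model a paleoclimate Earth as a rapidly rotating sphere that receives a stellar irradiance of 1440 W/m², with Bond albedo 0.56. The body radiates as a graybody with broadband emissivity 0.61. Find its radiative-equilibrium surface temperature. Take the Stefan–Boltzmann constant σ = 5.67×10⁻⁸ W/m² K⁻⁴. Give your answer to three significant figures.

260 K

The planet absorbs (1−α)S over its disc πR² and re-emits over 4πR², so the mean absorbed flux is (1−0.56)·1440/4 = 158.4 W/m².
Equating to εσT⁴ with ε = 0.61: T = (158.4/0.61σ)^(1/4) = 260.1 K.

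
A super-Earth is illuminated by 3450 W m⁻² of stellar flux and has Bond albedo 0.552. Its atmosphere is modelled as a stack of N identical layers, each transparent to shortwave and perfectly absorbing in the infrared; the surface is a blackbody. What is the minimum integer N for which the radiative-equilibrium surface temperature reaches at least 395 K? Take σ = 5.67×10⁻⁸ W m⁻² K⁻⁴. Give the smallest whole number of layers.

OLR = S(1−α)/4 = 386.4 W m⁻²; the top layer radiates at T_e = 287.3 K.
Need (N+1)T_e⁴ ≥ T_s⁴, i.e. N+1 ≥ (395/287.3)⁴ = 3.572.
Rounding up, N = 3.

3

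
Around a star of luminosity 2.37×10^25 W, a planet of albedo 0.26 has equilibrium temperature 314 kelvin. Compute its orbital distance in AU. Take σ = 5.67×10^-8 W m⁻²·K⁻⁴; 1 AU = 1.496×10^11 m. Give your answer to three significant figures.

The flux needed for this T is 4σT⁴/(1−0.26) = 2979 W m⁻².
S = L/(4πd²) → d = √(L/4πS) = √(2.37×10^25/(4π·2979)) = 2.516×10^10 m = 0.1682 AU.

0.168 AU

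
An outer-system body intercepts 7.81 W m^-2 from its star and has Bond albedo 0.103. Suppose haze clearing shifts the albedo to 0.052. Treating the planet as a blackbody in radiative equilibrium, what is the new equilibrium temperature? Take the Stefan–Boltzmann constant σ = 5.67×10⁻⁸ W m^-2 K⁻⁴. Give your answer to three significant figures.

75.6 kelvin

New equilibrium: T₂ = [(1−0.052)·7.810/(4σ)]^(1/4) = 75.59 K.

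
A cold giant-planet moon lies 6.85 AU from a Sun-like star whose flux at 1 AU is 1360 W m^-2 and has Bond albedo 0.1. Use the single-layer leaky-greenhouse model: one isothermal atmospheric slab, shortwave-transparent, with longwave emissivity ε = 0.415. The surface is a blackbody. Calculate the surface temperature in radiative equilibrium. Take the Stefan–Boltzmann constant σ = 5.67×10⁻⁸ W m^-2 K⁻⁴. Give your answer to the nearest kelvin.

110 K

Irradiance scales as 1/d², so S = 1360 W m^-2 × (1/6.85)² = 28.98 W m^-2.
Effective emission temperature (TOA balance): σT_e⁴ = S(1−α)/4 = 6.521 W m^-2 → T_e = 103.6 K.
The surface balance (absorbed SW + ε·downward IR = σT_s⁴) with T_a⁴ = T_s⁴/2 reduces to T_s = T_e·[2/(2−ε)]^¼ = 109.8 K.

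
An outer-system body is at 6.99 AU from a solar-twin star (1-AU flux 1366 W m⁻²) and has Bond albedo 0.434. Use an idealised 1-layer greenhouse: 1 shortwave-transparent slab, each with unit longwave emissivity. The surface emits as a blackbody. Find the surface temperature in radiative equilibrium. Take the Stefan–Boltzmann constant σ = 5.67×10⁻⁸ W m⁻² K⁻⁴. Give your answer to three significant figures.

109 kelvin

By the inverse-square law, S = 1366/6.99² = 27.96 W m⁻².
The effective emission temperature is T_e = [S(1−α)/(4σ)]^¼ = 91.39 K.
Layer-by-layer balance gives σT_s⁴ = (N+1)σT_e⁴, so T_s = 2^¼·91.39 = 108.7 K.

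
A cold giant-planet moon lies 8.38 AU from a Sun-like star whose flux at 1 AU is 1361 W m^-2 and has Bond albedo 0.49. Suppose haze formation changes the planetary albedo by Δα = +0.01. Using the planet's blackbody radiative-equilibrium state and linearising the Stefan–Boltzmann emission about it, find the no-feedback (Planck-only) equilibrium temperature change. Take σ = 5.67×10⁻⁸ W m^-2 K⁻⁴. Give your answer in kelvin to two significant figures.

-0.40 K

Flux at the orbit: S = 1361/(8.38)² = 19.38 W m^-2.
The baseline emission temperature is T_e = 81.25 K.
The change in absorbed flux is Δ[S(1−α)/4] = −SΔα/4 = -0.04845 W m^-2.
Linearising σT⁴ gives d(σT⁴)/dT = 4σT_e³ = 0.1217 W m^-2 per K.
ΔT₀ = ΔF/λ_P = -0.04845/0.1217 = -0.398 K.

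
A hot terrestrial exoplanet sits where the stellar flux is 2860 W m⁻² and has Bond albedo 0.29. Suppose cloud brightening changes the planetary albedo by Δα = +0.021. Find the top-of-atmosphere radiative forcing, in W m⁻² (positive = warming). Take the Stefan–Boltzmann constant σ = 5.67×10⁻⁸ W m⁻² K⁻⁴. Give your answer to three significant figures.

ΔF = −(S/4)Δα = −(2860/4)×(+0.021) = -15.02 W m⁻².

-15.0 W m⁻²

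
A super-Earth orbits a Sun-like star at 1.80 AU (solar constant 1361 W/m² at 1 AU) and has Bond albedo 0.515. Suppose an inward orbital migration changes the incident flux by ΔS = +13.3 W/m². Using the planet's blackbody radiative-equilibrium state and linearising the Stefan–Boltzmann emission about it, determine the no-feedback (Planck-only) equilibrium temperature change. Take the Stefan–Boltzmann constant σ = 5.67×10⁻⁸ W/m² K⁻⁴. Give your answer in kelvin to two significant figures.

By the inverse-square law, S = 1361/1.80² = 420.1 W/m².
Reference equilibrium: T_e = [S(1−α)/(4σ)]^(1/4) = 173.1 K.
ΔF = Δ[S(1−α)]/4 = (1−0.515)·+13.3/4 = 1.613 W/m².
Planck response: λ_P = 4σT_e³ = 4·5.67×10⁻⁸·(173.1)³ = 1.177 W/m²/K.
ΔT₀ = ΔF/λ_P = 1.613/1.177 = 1.37 K.

1.4 kelvin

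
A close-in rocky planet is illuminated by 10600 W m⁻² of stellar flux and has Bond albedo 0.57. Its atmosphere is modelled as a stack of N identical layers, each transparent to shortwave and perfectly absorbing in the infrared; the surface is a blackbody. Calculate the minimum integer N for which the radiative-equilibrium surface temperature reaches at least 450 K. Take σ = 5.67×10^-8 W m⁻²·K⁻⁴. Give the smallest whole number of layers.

2

OLR = S(1−α)/4 = 1140 W m⁻²; the top layer radiates at T_e = 376.5 K.
T_s = (N+1)^(1/4)·T_e ≥ 450 K requires N+1 ≥ (T_s/T_e)⁴ = (450/376.5)⁴ = 2.040.
The minimum whole number is N = 2.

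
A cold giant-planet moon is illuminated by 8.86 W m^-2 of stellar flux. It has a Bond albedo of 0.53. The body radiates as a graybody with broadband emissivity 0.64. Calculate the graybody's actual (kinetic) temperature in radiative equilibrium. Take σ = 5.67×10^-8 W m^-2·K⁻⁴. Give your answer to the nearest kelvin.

The planet absorbs (1−α)S over its disc πR² and re-emits over 4πR², so the mean absorbed flux is (1−0.53)·8.860/4 = 1.041 W m^-2.
Radiative balance εσT⁴ = 1.041 gives T = [1.041/(0.64·σ)]^(1/4) = 73.19 K.

73 K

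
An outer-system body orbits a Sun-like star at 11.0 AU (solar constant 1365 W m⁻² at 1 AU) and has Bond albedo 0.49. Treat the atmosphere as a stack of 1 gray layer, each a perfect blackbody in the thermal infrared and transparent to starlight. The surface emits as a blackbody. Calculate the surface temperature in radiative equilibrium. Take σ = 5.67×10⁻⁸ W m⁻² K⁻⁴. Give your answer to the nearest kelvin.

84 K

Flux at the orbit: S = 1365/(11.0)² = 11.28 W m⁻².
The effective emission temperature is T_e = [S(1−α)/(4σ)]^¼ = 70.97 K.
Layer-by-layer balance gives σT_s⁴ = (N+1)σT_e⁴, so T_s = 2^¼·70.97 = 84.40 K.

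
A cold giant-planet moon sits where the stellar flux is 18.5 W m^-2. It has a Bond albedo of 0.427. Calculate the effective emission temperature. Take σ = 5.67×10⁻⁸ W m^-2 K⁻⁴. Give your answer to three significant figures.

82.7 K

The planet absorbs (1−α)S over its disc πR² and re-emits over 4πR², so the mean absorbed flux is (1−0.427)·18.50/4 = 2.650 W m^-2.
Set σT⁴ = 2.650 → T = (2.650/σ)^(1/4) = 82.68 K.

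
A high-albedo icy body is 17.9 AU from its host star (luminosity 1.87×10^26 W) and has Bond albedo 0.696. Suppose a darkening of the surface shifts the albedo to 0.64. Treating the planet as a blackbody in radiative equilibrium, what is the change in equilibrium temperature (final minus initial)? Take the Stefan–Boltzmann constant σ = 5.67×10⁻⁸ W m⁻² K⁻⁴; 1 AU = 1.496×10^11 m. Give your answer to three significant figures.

Orbital distance: d = 17.9 AU = 2.678×10^12 m.
Spreading L over a sphere of radius d: S = 1.87×10^26/(4π·2.68×10^12²) = 2.075 W m⁻².
Initial: T₁ = [S(1−0.696)/(4σ)]^(1/4) = 40.84 K.
After:  T₂ = [2.075·0.36/(4σ)]^(1/4) = 42.60 K.
Change: 42.60 − 40.84 = 1.763 K.

1.76 kelvin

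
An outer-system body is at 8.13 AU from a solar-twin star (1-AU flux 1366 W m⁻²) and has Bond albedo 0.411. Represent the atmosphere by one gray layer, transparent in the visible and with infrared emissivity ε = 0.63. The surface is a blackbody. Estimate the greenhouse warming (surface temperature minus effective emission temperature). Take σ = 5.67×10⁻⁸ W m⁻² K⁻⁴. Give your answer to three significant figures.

By the inverse-square law, S = 1366/8.13² = 20.67 W m⁻².
At the top of the atmosphere, σT_e⁴ = S(1−α)/4 = 3.043 W m⁻², giving T_e = 85.59 K.
The surface balance (absorbed SW + ε·downward IR = σT_s⁴) with T_a⁴ = T_s⁴/2 reduces to T_s = T_e·[2/(2−ε)]^¼ = 94.08 K.
Greenhouse warming: T_s − T_e = 8.491 K.

8.49 kelvin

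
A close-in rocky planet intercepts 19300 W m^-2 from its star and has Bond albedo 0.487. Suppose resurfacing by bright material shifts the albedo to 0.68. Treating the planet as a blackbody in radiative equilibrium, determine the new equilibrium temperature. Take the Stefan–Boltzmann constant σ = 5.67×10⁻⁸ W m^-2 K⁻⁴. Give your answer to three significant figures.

New equilibrium: T₂ = [(1−0.68)·19300/(4σ)]^(1/4) = 406.2 K.

406 kelvin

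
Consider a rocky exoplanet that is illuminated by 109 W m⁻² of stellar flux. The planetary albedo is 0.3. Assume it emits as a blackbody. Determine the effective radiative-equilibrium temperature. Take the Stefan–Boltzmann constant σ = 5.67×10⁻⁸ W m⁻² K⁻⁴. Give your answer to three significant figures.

Absorbed flux (global mean): S(1−α)/4 = 109.0·0.7/4 = 19.07 W m⁻².
In equilibrium σT⁴ equals this, so T = 135.4 K.

135 K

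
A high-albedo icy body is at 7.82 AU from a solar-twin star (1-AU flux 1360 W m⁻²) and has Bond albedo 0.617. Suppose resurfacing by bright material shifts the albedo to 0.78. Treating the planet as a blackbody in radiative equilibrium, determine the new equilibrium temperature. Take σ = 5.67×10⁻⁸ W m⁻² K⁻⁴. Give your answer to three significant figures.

By the inverse-square law, S = 1360/7.82² = 22.24 W m⁻².
With the new albedo, S(1−α₂)/4 = 1.223 W m⁻², so T₂ = 68.15 K.

68.2 K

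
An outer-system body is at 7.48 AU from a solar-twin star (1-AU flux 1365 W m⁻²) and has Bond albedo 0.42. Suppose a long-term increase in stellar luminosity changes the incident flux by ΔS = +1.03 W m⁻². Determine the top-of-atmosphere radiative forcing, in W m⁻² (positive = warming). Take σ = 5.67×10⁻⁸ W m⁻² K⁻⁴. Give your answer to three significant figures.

0.149 W m⁻²

Irradiance scales as 1/d², so S = 1365 W m⁻² × (1/7.48)² = 24.40 W m⁻².
ΔF = Δ[S(1−α)]/4 = (1−0.42)·+1.03/4 = 0.1494 W m⁻².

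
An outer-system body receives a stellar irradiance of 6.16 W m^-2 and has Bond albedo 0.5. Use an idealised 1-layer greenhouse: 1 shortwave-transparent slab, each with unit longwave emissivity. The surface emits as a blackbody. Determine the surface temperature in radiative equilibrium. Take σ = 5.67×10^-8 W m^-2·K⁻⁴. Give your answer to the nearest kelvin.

The effective emission temperature is T_e = [S(1−α)/(4σ)]^¼ = 60.71 K.
For an N-layer opaque stack, T_s⁴ = (N+1)T_e⁴, hence T_s = (2)^(1/4)×60.71 K = 72.19 K.

72 K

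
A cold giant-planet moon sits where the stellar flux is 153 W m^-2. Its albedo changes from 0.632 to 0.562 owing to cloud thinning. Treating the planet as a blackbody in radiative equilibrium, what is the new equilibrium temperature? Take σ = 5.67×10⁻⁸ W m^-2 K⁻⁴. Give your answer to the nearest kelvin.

New equilibrium: T₂ = [(1−0.562)·153.0/(4σ)]^(1/4) = 131.1 K.

131 K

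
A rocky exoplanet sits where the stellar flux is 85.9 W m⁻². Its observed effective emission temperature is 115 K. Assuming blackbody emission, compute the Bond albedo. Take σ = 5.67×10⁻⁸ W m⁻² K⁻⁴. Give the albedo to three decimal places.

From σT⁴ = S(1−α)/4 we invert for α: 1−α = 4σT⁴/S.
σT⁴ = 9.917 W m⁻², so 4σT⁴ = 39.67 W m⁻².
1−α = 39.67/85.90 = 0.4618, so α = 0.5382.

0.538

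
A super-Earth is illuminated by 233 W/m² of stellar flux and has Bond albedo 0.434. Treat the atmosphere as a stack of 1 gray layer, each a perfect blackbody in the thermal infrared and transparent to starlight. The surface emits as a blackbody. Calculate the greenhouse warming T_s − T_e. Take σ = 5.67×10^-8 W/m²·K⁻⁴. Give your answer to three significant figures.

OLR = S(1−α)/4 = 32.97 W/m²; the top layer radiates at T_e = 155.3 K.
T_s = (N+1)^(1/4)·T_e = 184.7 K.
Warming: T_s − T_e = 29.38 K.

29.4 kelvin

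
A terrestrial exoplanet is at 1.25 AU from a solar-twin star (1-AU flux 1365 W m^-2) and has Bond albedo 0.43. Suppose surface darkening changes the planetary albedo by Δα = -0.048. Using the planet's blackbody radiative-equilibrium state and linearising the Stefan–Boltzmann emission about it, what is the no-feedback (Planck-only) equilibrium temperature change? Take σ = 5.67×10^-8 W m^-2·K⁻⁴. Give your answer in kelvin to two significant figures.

4.6 K

Irradiance scales as 1/d², so S = 1365 W m^-2 × (1/1.25)² = 873.6 W m^-2.
Unperturbed T_e = [873.6·(1−0.43)/(4σ)]^¼ = 216.5 K.
TOA radiative forcing: ΔF = −S·Δα/4 = −873.6·(-0.048)/4 = 10.48 W m^-2.
Planck response: λ_P = 4σT_e³ = 4·5.67×10⁻⁸·(216.5)³ = 2.300 W m^-2/K.
Hence the no-feedback warming is ΔF/(4σT_e³) = 4.56 K.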